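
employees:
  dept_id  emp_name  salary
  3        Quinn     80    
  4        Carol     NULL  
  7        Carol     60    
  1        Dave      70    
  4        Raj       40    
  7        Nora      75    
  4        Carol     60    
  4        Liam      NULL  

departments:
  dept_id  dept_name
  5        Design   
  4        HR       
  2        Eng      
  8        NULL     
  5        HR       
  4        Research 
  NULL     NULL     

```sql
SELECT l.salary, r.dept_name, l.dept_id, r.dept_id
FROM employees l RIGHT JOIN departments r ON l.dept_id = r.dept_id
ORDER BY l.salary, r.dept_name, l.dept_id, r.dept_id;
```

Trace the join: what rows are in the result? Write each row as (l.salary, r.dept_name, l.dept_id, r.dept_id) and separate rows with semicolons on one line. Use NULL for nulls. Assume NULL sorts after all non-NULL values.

(40, HR, 4, 4); (40, Research, 4, 4); (60, HR, 4, 4); (60, Research, 4, 4); (NULL, Design, NULL, 5); (NULL, Eng, NULL, 2); (NULL, HR, 4, 4); (NULL, HR, 4, 4); (NULL, HR, NULL, 5); (NULL, Research, 4, 4); (NULL, Research, 4, 4); (NULL, NULL, NULL, 8); (NULL, NULL, NULL, NULL)

RIGHT JOIN keeps every row from `departments`; unmatched rows get NULL for `employees`'s columns.
Matching on l.dept_id = r.dept_id. A NULL in a compared column never satisfies the condition.
Matched pairs: 8; unmatched r rows kept: 5.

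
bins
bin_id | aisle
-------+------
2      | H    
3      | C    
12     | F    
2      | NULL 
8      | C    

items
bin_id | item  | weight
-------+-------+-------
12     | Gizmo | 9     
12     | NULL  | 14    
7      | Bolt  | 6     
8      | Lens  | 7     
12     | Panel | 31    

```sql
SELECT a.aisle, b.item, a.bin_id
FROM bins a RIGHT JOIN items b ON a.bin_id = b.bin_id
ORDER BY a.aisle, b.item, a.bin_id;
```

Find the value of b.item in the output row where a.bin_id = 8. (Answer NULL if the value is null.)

Lens

RIGHT JOIN keeps every row from `items`; unmatched rows get NULL for `bins`'s columns.
Matching on a.bin_id = b.bin_id.
Matched pairs: 4; unmatched b rows kept: 1.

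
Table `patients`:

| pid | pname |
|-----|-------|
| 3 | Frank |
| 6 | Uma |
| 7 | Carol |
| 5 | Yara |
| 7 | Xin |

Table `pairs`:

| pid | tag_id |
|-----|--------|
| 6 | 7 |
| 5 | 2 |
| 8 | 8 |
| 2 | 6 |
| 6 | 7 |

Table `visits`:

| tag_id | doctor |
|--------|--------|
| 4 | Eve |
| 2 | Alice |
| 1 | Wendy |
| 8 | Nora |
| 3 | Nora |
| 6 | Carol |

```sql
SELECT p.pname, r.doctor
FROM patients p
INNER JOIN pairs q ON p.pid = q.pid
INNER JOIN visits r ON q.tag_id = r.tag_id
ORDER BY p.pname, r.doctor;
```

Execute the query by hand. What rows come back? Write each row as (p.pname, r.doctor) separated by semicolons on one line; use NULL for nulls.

(Yara, Alice)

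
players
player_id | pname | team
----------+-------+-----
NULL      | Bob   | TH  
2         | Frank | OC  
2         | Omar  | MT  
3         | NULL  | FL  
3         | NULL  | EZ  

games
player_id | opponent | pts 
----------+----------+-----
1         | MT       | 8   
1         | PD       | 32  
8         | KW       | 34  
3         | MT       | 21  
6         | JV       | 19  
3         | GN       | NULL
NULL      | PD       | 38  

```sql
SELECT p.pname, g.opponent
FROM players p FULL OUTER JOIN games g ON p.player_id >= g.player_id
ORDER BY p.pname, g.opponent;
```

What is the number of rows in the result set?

16

FULL OUTER JOIN keeps every row from both sides; unmatched rows get NULL for the other side's columns.
Matching on p.player_id >= g.player_id. A NULL in a compared column never satisfies the condition.
- player_id=NULL: no g row matches, row kept with g columns NULL.
- player_id=2: 2 matching g row(s), so 2 row(s) emitted.
- player_id=2: 2 matching g row(s), so 2 row(s) emitted.
- player_id=3: 4 matching g row(s), so 4 row(s) emitted.
- player_id=3: 4 matching g row(s), so 4 row(s) emitted.
- 3 row(s) from g found no p partner → padded with NULL.
Total: 12 matched + 4 padded = 16 rows.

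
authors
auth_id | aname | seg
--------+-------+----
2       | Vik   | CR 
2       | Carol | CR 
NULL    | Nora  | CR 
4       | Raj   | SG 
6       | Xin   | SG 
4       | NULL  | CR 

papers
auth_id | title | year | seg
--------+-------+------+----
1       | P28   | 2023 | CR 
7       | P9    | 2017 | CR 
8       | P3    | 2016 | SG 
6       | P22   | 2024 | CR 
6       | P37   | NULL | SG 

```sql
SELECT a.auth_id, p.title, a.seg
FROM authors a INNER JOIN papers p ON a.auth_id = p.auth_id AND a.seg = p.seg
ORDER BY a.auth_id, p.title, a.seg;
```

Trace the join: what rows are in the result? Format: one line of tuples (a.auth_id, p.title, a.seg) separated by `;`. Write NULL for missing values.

(6, P37, SG)

INNER JOIN keeps only pairs where the ON condition holds.
Matching on a.auth_id = p.auth_id AND a.seg = p.seg. A NULL in a compared column never satisfies the condition.
Matched pairs: 1.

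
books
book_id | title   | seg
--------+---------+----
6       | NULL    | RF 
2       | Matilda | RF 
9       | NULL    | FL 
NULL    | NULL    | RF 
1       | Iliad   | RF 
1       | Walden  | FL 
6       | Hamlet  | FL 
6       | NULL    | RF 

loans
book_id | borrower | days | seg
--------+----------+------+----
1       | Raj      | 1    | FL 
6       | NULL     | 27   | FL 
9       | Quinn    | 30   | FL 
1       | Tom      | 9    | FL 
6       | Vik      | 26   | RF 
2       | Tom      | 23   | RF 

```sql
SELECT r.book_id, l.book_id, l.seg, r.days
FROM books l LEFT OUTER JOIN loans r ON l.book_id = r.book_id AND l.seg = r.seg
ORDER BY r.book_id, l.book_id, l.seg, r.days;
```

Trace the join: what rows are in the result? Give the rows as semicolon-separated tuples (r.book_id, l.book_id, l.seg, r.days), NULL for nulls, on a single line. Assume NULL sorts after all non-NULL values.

(1, 1, FL, 1); (1, 1, FL, 9); (2, 2, RF, 23); (6, 6, FL, 27); (6, 6, RF, 26); (6, 6, RF, 26); (9, 9, FL, 30); (NULL, 1, RF, NULL); (NULL, NULL, RF, NULL)

LEFT JOIN keeps every row from `books`; unmatched rows get NULL for `loans`'s columns.
Matching on l.book_id = r.book_id AND l.seg = r.seg. A NULL in a compared column never satisfies the condition.
Matched pairs: 7; unmatched l rows kept: 2.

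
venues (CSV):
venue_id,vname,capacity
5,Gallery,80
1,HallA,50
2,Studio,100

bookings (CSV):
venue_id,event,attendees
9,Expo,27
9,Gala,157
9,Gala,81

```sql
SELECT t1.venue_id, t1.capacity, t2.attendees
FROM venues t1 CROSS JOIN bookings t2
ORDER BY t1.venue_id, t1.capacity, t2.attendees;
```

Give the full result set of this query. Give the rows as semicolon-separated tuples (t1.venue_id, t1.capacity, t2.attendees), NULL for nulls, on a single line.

(1, 50, 27); (1, 50, 81); (1, 50, 157); (2, 100, 27); (2, 100, 81); (2, 100, 157); (5, 80, 27); (5, 80, 81); (5, 80, 157)

CROSS JOIN pairs every row of `venues` with every row of `bookings`: 3 × 3 = 9 rows.
After projecting and ordering:
t1.venue_id | t1.capacity | t2.attendees
1 | 50 | 27
1 | 50 | 81
1 | 50 | 157
2 | 100 | 27
2 | 100 | 81
2 | 100 | 157
5 | 80 | 27
5 | 80 | 81
5 | 80 | 157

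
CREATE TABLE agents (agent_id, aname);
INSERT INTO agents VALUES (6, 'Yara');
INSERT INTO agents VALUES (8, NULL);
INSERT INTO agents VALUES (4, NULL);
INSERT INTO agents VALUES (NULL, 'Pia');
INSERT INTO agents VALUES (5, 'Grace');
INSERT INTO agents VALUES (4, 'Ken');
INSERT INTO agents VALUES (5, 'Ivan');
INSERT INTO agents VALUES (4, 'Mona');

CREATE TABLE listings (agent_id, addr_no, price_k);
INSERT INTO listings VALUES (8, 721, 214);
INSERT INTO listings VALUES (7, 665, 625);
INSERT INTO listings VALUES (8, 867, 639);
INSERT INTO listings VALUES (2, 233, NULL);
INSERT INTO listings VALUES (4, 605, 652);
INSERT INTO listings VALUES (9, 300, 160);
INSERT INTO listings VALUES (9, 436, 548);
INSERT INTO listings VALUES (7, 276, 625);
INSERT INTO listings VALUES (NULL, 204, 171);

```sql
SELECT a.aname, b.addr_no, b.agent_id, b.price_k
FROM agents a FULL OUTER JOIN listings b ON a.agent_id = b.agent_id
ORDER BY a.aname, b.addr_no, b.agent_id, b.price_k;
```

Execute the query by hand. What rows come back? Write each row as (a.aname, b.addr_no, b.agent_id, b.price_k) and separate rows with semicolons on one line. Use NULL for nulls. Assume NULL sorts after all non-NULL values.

FULL OUTER JOIN keeps every row from both sides; unmatched rows get NULL for the other side's columns.
Matching on a.agent_id = b.agent_id. A NULL in a compared column never satisfies the condition.
Matched pairs: 5; unmatched a rows kept: 4; unmatched b rows kept: 6.

(Grace, NULL, NULL, NULL); (Ivan, NULL, NULL, NULL); (Ken, 605, 4, 652); (Mona, 605, 4, 652); (Pia, NULL, NULL, NULL); (Yara, NULL, NULL, NULL); (NULL, 204, NULL, 171); (NULL, 233, 2, NULL); (NULL, 276, 7, 625); (NULL, 300, 9, 160); (NULL, 436, 9, 548); (NULL, 605, 4, 652); (NULL, 665, 7, 625); (NULL, 721, 8, 214); (NULL, 867, 8, 639)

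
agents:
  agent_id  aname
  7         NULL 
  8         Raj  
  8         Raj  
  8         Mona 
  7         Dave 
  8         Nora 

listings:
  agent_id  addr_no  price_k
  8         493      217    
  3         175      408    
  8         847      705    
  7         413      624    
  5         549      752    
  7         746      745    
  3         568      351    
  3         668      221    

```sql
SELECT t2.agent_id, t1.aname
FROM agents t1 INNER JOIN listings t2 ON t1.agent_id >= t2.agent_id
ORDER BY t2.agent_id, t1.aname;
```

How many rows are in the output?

INNER JOIN keeps only pairs where the ON condition holds.
Matching on t1.agent_id >= t2.agent_id.
- t1 (agent_id=7) pairs with 6 row(s) of t2.
- t1 (agent_id=8) pairs with 8 row(s) of t2.
- t1 (agent_id=8) pairs with 8 row(s) of t2.
- t1 (agent_id=8) pairs with 8 row(s) of t2.
- t1 (agent_id=7) pairs with 6 row(s) of t2.
- t1 (agent_id=8) pairs with 8 row(s) of t2.
Total: 44 rows.

44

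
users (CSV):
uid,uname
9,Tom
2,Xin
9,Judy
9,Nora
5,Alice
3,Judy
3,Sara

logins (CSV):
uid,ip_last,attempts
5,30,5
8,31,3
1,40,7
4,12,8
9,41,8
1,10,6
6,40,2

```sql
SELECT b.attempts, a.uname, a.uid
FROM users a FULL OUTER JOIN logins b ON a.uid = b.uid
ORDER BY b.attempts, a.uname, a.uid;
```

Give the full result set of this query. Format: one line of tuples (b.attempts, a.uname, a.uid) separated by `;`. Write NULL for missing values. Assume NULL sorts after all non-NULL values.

FULL OUTER JOIN keeps every row from both sides; unmatched rows get NULL for the other side's columns.
Matching on a.uid = b.uid.
- a (uid=9) pairs with 1 row(s) of b.
- a (uid=2) has no partner → padded with NULL.
- a (uid=9) pairs with 1 row(s) of b.
- a (uid=9) pairs with 1 row(s) of b.
- a (uid=5) pairs with 1 row(s) of b.
- a (uid=3) has no partner → padded with NULL.
- a (uid=3) has no partner → padded with NULL.
- 5 b row(s) had no a match → kept, a columns NULL.

(2, NULL, NULL); (3, NULL, NULL); (5, Alice, 5); (6, NULL, NULL); (7, NULL, NULL); (8, Judy, 9); (8, Nora, 9); (8, Tom, 9); (8, NULL, NULL); (NULL, Judy, 3); (NULL, Sara, 3); (NULL, Xin, 2)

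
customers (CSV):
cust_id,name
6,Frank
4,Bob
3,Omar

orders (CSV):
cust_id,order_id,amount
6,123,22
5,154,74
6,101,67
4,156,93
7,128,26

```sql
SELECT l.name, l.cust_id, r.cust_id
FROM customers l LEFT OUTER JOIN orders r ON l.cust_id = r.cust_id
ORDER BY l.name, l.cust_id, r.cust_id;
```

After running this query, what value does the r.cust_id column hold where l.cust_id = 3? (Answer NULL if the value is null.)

NULL

LEFT JOIN keeps every row from `customers`; unmatched rows get NULL for `orders`'s columns.
Matching on l.cust_id = r.cust_id.
- l row (cust_id=6): matches 2 r row(s) → 2 output row(s).
- l row (cust_id=4): matches 1 r row(s) → 1 output row(s).
- l row (cust_id=3): no match → kept, r columns NULL.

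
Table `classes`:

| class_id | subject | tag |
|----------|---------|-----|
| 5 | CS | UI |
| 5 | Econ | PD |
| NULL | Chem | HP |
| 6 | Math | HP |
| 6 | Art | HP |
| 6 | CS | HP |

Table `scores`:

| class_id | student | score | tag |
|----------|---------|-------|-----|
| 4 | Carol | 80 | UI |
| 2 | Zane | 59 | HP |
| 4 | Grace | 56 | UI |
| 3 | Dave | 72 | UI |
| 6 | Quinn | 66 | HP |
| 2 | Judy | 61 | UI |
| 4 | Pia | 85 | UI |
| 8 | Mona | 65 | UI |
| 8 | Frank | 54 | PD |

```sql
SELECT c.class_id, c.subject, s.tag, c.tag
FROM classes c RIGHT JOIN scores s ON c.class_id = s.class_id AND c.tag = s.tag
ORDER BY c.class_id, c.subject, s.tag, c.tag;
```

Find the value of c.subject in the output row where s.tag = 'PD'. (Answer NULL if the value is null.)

NULL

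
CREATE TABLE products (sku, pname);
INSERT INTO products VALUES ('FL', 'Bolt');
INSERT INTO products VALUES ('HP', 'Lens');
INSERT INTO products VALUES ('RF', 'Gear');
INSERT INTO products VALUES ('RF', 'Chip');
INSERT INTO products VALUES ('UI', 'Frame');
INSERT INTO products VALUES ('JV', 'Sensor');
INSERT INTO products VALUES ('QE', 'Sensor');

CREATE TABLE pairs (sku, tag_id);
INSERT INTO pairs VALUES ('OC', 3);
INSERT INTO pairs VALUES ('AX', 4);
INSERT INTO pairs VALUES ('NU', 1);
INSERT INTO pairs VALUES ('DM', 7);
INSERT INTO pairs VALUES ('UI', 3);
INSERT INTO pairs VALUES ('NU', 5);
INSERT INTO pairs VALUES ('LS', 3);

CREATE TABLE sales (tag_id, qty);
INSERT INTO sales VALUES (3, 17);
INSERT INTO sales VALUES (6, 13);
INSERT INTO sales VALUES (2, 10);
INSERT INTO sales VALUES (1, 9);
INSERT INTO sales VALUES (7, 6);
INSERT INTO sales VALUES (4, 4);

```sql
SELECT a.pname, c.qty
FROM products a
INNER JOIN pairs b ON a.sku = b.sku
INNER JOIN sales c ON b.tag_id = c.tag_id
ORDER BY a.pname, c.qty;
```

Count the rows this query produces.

1

Joins associate left-to-right: products INNER JOIN pairs on sku gives 1 intermediate row(s).
Then INNER JOIN `sales c` on tag_id: keep only rows whose b.tag_id appears in c.
Result: 1 row(s).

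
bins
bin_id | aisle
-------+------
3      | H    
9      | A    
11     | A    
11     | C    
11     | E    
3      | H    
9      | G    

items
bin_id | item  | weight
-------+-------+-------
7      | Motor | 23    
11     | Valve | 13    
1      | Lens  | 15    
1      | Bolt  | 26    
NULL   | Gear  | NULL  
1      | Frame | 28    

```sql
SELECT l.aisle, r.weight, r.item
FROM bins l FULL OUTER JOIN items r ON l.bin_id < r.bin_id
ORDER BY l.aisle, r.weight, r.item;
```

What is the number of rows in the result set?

FULL OUTER JOIN keeps every row from both sides; unmatched rows get NULL for the other side's columns.
Matching on l.bin_id < r.bin_id. A NULL in a compared column never satisfies the condition.
- l row (bin_id=3): matches 2 r row(s) → 2 output row(s).
- l row (bin_id=9): matches 1 r row(s) → 1 output row(s).
- l row (bin_id=11): no match → kept, r columns NULL.
- l row (bin_id=11): no match → kept, r columns NULL.
- l row (bin_id=11): no match → kept, r columns NULL.
- l row (bin_id=3): matches 2 r row(s) → 2 output row(s).
- l row (bin_id=9): matches 1 r row(s) → 1 output row(s).
- plus 4 unmatched r row(s), each kept with NULL l columns.
Total: 6 matched + 7 padded = 13 rows.

13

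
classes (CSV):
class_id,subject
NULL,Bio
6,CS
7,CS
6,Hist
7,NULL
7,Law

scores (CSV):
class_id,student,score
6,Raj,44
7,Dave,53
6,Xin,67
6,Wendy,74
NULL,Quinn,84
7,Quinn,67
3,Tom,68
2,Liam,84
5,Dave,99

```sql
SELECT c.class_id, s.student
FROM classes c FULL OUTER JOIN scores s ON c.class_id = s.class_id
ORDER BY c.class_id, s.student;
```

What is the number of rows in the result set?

17

FULL OUTER JOIN keeps every row from both sides; unmatched rows get NULL for the other side's columns.
Matching on c.class_id = s.class_id. A NULL in a compared column never satisfies the condition.
Matched pairs: 12; unmatched c rows kept: 1; unmatched s rows kept: 4.
Total: 12 matched + 5 padded = 17 rows.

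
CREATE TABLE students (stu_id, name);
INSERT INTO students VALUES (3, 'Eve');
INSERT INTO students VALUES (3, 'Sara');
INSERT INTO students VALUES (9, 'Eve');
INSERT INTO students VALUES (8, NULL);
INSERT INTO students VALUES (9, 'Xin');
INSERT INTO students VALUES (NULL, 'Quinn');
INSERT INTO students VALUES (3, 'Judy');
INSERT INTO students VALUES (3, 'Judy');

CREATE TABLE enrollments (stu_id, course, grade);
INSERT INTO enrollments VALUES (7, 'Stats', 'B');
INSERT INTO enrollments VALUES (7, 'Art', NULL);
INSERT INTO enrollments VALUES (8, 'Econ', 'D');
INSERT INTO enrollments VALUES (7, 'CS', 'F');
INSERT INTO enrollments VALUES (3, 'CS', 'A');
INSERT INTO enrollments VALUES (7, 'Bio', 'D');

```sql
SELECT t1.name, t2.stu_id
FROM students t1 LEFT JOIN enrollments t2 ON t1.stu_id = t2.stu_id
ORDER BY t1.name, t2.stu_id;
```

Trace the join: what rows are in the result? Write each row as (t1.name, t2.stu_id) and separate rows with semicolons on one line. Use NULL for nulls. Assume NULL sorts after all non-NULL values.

(Eve, 3); (Eve, NULL); (Judy, 3); (Judy, 3); (Quinn, NULL); (Sara, 3); (Xin, NULL); (NULL, 8)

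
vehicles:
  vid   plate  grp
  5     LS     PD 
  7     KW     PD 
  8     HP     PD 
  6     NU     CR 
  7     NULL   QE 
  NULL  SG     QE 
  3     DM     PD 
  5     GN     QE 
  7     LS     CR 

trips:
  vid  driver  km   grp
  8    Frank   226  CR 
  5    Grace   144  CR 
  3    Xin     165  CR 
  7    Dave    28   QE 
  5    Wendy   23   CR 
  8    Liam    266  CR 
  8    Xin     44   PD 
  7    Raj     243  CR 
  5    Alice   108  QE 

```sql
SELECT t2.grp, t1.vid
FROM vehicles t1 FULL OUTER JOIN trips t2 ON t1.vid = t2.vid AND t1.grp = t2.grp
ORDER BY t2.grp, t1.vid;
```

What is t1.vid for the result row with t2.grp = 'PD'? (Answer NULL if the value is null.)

8

FULL OUTER JOIN keeps every row from both sides; unmatched rows get NULL for the other side's columns.
Matching on t1.vid = t2.vid AND t1.grp = t2.grp. A NULL in a compared column never satisfies the condition.
- t1[0] vid=5, grp=PD → no match; kept with NULLs on the t2 side.
- t1[1] vid=7, grp=PD → no match; kept with NULLs on the t2 side.
- t1[2] vid=8, grp=PD → 1 match(es) in t2 → 1 row(s).
- t1[3] vid=6, grp=CR → no match; kept with NULLs on the t2 side.
- t1[4] vid=7, grp=QE → 1 match(es) in t2 → 1 row(s).
- t1[5] vid=NULL, grp=QE → no match; kept with NULLs on the t2 side.
- t1[6] vid=3, grp=PD → no match; kept with NULLs on the t2 side.
- t1[7] vid=5, grp=QE → 1 match(es) in t2 → 1 row(s).
- t1[8] vid=7, grp=CR → 1 match(es) in t2 → 1 row(s).
- 5 row(s) from t2 found no t1 partner → padded with NULL.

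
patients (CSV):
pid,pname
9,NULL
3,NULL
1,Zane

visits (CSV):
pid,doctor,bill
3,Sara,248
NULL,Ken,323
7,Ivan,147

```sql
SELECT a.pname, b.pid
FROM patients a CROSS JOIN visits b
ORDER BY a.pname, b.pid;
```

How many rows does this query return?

9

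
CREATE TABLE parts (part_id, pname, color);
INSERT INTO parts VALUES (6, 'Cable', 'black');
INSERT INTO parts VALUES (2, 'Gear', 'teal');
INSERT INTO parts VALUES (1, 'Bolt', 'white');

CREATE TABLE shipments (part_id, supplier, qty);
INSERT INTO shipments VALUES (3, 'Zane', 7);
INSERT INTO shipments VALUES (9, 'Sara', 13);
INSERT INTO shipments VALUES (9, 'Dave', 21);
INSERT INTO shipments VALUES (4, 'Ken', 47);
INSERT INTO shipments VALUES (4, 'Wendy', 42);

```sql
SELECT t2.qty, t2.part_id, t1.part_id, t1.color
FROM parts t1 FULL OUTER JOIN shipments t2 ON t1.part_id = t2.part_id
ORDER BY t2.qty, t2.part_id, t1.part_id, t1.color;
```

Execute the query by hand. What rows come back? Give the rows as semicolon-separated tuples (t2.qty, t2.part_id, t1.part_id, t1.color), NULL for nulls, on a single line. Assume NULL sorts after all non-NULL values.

FULL OUTER JOIN keeps every row from both sides; unmatched rows get NULL for the other side's columns.
Matching on t1.part_id = t2.part_id.
- t1 (part_id=6) has no partner → padded with NULL.
- t1 (part_id=2) has no partner → padded with NULL.
- t1 (part_id=1) has no partner → padded with NULL.
- 5 row(s) from t2 found no t1 partner → padded with NULL.
After projecting and ordering:
t2.qty | t2.part_id | t1.part_id | t1.color
7 | 3 | NULL | NULL
13 | 9 | NULL | NULL
21 | 9 | NULL | NULL
42 | 4 | NULL | NULL
47 | 4 | NULL | NULL
NULL | NULL | 1 | white
NULL | NULL | 2 | teal
NULL | NULL | 6 | black

(7, 3, NULL, NULL); (13, 9, NULL, NULL); (21, 9, NULL, NULL); (42, 4, NULL, NULL); (47, 4, NULL, NULL); (NULL, NULL, 1, white); (NULL, NULL, 2, teal); (NULL, NULL, 6, black)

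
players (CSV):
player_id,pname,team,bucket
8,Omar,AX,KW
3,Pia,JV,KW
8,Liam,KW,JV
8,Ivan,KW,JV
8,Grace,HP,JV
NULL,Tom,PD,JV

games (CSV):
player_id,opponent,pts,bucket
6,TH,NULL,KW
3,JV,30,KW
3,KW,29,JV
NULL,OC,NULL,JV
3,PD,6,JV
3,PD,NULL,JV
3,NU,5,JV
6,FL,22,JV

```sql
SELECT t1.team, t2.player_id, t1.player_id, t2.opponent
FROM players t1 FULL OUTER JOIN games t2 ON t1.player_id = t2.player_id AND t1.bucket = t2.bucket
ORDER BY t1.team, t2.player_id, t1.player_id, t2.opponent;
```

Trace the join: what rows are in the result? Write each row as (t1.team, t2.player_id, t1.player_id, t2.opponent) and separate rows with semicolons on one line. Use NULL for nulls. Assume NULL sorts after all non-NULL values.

(AX, NULL, 8, NULL); (HP, NULL, 8, NULL); (JV, 3, 3, JV); (KW, NULL, 8, NULL); (KW, NULL, 8, NULL); (PD, NULL, NULL, NULL); (NULL, 3, NULL, KW); (NULL, 3, NULL, NU); (NULL, 3, NULL, PD); (NULL, 3, NULL, PD); (NULL, 6, NULL, FL); (NULL, 6, NULL, TH); (NULL, NULL, NULL, OC)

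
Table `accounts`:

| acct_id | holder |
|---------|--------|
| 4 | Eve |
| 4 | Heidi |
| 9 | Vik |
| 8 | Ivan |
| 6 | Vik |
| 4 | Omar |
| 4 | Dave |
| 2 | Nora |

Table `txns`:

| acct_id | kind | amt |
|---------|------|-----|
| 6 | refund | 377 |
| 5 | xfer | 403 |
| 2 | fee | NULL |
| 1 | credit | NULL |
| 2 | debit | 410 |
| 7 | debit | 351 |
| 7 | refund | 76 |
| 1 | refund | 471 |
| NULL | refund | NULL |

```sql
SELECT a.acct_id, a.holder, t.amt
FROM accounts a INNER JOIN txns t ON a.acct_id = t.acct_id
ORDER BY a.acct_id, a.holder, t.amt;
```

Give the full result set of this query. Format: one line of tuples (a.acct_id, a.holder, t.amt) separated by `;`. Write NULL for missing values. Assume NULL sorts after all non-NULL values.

INNER JOIN keeps only pairs where the ON condition holds.
Matching on a.acct_id = t.acct_id. A NULL in a compared column never satisfies the condition.
Matched pairs: 3.

(2, Nora, 410); (2, Nora, NULL); (6, Vik, 377)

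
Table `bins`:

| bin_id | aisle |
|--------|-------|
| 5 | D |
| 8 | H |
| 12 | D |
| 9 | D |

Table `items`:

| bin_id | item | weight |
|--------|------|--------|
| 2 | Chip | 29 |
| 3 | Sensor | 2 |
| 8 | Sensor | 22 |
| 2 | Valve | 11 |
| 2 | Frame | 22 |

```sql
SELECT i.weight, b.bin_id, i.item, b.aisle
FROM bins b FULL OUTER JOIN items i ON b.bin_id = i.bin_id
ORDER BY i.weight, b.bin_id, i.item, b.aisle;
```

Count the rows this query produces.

FULL OUTER JOIN keeps every row from both sides; unmatched rows get NULL for the other side's columns.
Matching on b.bin_id = i.bin_id.
- b row (bin_id=5): no match → kept, i columns NULL.
- b row (bin_id=8): matches 1 i row(s) → 1 output row(s).
- b row (bin_id=12): no match → kept, i columns NULL.
- b row (bin_id=9): no match → kept, i columns NULL.
- 4 row(s) from i found no b partner → padded with NULL.
Total: 1 matched + 7 padded = 8 rows.

8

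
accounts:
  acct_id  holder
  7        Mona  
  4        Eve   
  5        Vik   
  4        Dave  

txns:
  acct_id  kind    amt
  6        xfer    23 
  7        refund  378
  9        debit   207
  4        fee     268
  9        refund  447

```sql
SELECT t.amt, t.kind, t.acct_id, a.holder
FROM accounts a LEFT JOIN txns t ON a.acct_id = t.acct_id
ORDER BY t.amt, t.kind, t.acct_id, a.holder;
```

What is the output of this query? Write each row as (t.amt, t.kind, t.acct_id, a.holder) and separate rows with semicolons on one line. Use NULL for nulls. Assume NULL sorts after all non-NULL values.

LEFT JOIN keeps every row from `accounts`; unmatched rows get NULL for `txns`'s columns.
Matching on a.acct_id = t.acct_id.
- acct_id=7: 1 matching t row(s), so 1 row(s) emitted.
- acct_id=4: 1 matching t row(s), so 1 row(s) emitted.
- acct_id=5: no t row matches, row kept with t columns NULL.
- acct_id=4: 1 matching t row(s), so 1 row(s) emitted.
After projecting and ordering:
t.amt | t.kind | t.acct_id | a.holder
268 | fee | 4 | Dave
268 | fee | 4 | Eve
378 | refund | 7 | Mona
NULL | NULL | NULL | Vik

(268, fee, 4, Dave); (268, fee, 4, Eve); (378, refund, 7, Mona); (NULL, NULL, NULL, Vik)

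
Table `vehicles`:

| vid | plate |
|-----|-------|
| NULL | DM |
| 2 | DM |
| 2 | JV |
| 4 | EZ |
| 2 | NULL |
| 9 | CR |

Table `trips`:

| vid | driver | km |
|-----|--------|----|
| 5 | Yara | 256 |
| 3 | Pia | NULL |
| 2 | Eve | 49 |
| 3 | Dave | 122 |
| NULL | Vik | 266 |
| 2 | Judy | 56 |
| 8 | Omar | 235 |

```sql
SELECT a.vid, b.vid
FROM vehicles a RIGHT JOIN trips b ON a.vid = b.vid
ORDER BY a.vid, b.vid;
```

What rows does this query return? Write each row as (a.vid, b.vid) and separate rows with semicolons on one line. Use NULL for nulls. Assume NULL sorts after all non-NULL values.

(2, 2); (2, 2); (2, 2); (2, 2); (2, 2); (2, 2); (NULL, 3); (NULL, 3); (NULL, 5); (NULL, 8); (NULL, NULL)

RIGHT JOIN keeps every row from `trips`; unmatched rows get NULL for `vehicles`'s columns.
Matching on a.vid = b.vid. A NULL in a compared column never satisfies the condition.
Matched pairs: 6; unmatched b rows kept: 5.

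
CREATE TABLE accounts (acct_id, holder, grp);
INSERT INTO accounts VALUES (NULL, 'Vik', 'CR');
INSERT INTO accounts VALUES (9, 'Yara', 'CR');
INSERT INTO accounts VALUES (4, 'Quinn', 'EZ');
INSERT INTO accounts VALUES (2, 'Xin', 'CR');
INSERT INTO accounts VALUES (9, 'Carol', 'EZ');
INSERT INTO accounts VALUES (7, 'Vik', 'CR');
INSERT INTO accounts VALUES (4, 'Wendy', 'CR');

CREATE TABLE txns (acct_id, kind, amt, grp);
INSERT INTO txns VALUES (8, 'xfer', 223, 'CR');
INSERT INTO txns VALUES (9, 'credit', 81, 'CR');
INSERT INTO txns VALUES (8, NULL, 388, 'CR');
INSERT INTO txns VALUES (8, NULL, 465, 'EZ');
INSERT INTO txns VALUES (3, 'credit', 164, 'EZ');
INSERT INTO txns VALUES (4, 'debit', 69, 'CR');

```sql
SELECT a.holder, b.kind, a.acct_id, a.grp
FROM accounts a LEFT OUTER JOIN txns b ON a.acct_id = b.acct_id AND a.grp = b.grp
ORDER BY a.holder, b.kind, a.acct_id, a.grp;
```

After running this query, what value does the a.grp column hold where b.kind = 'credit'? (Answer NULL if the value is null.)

LEFT JOIN keeps every row from `accounts`; unmatched rows get NULL for `txns`'s columns.
Matching on a.acct_id = b.acct_id AND a.grp = b.grp. A NULL in a compared column never satisfies the condition.
- acct_id=NULL, grp=CR: no b row matches, row kept with b columns NULL.
- acct_id=9, grp=CR: 1 matching b row(s), so 1 row(s) emitted.
- acct_id=4, grp=EZ: no b row matches, row kept with b columns NULL.
- acct_id=2, grp=CR: no b row matches, row kept with b columns NULL.
- acct_id=9, grp=EZ: no b row matches, row kept with b columns NULL.
- acct_id=7, grp=CR: no b row matches, row kept with b columns NULL.
- acct_id=4, grp=CR: 1 matching b row(s), so 1 row(s) emitted.

CR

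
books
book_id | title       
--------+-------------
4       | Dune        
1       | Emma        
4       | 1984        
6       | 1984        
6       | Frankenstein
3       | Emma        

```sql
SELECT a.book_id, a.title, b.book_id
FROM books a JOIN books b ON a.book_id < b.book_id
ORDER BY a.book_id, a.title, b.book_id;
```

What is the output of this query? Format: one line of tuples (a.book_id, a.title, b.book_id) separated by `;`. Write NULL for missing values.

(1, Emma, 3); (1, Emma, 4); (1, Emma, 4); (1, Emma, 6); (1, Emma, 6); (3, Emma, 4); (3, Emma, 4); (3, Emma, 6); (3, Emma, 6); (4, 1984, 6); (4, 1984, 6); (4, Dune, 6); (4, Dune, 6)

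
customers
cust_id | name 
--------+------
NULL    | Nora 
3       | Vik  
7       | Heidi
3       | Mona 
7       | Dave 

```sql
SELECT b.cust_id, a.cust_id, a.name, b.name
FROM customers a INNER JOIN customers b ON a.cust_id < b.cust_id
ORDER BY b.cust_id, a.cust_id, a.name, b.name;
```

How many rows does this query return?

4

INNER JOIN keeps only pairs where the ON condition holds.
Matching on a.cust_id < b.cust_id. A NULL in a compared column never satisfies the condition.
- cust_id=NULL: no matching b row, dropped.
- cust_id=3: 2 matching b row(s), so 2 row(s) emitted.
- cust_id=7: no matching b row, dropped.
- cust_id=3: 2 matching b row(s), so 2 row(s) emitted.
- cust_id=7: no matching b row, dropped.
Total: 4 rows.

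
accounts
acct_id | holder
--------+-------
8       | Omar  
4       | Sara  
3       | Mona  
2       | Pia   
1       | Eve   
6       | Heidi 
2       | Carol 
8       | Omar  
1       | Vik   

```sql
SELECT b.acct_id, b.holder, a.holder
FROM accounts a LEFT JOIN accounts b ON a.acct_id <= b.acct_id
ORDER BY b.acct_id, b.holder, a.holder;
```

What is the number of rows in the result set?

LEFT JOIN keeps every row from `accounts a`; unmatched rows get NULL for `accounts b`'s columns.
Matching on a.acct_id <= b.acct_id.
- a row (acct_id=8): matches 2 b row(s) → 2 output row(s).
- a row (acct_id=4): matches 4 b row(s) → 4 output row(s).
- a row (acct_id=3): matches 5 b row(s) → 5 output row(s).
- a row (acct_id=2): matches 7 b row(s) → 7 output row(s).
- a row (acct_id=1): matches 9 b row(s) → 9 output row(s).
- a row (acct_id=6): matches 3 b row(s) → 3 output row(s).
- a row (acct_id=2): matches 7 b row(s) → 7 output row(s).
- a row (acct_id=8): matches 2 b row(s) → 2 output row(s).
- a row (acct_id=1): matches 9 b row(s) → 9 output row(s).
Total: 48 rows.

48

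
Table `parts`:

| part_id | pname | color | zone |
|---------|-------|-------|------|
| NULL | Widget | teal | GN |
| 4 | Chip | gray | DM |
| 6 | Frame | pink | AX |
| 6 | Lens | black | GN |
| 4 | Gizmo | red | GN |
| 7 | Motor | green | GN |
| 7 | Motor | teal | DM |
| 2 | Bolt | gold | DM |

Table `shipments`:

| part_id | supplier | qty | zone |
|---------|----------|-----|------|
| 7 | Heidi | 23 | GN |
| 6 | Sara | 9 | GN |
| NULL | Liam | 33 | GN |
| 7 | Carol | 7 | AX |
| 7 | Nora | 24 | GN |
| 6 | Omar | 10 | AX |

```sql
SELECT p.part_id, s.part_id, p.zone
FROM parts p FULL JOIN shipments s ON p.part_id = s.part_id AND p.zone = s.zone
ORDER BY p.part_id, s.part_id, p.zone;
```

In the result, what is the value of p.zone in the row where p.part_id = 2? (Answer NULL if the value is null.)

FULL OUTER JOIN keeps every row from both sides; unmatched rows get NULL for the other side's columns.
Matching on p.part_id = s.part_id AND p.zone = s.zone. A NULL in a compared column never satisfies the condition.
- p row (part_id=NULL, zone=GN): no match → kept, s columns NULL.
- p row (part_id=4, zone=DM): no match → kept, s columns NULL.
- p row (part_id=6, zone=AX): matches 1 s row(s) → 1 output row(s).
- p row (part_id=6, zone=GN): matches 1 s row(s) → 1 output row(s).
- p row (part_id=4, zone=GN): no match → kept, s columns NULL.
- p row (part_id=7, zone=GN): matches 2 s row(s) → 2 output row(s).
- p row (part_id=7, zone=DM): no match → kept, s columns NULL.
- p row (part_id=2, zone=DM): no match → kept, s columns NULL.
- 2 row(s) from s found no p partner → padded with NULL.

DM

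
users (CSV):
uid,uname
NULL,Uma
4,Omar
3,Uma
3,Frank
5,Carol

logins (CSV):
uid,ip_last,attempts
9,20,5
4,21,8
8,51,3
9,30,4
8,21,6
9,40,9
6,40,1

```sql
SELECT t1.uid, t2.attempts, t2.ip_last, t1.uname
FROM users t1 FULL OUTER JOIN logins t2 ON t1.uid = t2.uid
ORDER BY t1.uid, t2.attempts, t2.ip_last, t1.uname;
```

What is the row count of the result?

11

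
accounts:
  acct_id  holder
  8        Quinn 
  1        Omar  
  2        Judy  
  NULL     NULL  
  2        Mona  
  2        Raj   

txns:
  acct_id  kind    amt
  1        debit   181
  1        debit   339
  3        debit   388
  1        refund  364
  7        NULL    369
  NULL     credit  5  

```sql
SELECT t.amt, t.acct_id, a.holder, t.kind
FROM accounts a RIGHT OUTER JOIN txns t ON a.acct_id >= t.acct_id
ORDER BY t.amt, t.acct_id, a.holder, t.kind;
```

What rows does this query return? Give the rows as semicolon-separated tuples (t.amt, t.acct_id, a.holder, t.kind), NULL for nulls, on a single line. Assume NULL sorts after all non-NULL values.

RIGHT JOIN keeps every row from `txns`; unmatched rows get NULL for `accounts`'s columns.
Matching on a.acct_id >= t.acct_id. A NULL in a compared column never satisfies the condition.
Matched pairs: 17; unmatched t rows kept: 1.

(5, NULL, NULL, credit); (181, 1, Judy, debit); (181, 1, Mona, debit); (181, 1, Omar, debit); (181, 1, Quinn, debit); (181, 1, Raj, debit); (339, 1, Judy, debit); (339, 1, Mona, debit); (339, 1, Omar, debit); (339, 1, Quinn, debit); (339, 1, Raj, debit); (364, 1, Judy, refund); (364, 1, Mona, refund); (364, 1, Omar, refund); (364, 1, Quinn, refund); (364, 1, Raj, refund); (369, 7, Quinn, NULL); (388, 3, Quinn, debit)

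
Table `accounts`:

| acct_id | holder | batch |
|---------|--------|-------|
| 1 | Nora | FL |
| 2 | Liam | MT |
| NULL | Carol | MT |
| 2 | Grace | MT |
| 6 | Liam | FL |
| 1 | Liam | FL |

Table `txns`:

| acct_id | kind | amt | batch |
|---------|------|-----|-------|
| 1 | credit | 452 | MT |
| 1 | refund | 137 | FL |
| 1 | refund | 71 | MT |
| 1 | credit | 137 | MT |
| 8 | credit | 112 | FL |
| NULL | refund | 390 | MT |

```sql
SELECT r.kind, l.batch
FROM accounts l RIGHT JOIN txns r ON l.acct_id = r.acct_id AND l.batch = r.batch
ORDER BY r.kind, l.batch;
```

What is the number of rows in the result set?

7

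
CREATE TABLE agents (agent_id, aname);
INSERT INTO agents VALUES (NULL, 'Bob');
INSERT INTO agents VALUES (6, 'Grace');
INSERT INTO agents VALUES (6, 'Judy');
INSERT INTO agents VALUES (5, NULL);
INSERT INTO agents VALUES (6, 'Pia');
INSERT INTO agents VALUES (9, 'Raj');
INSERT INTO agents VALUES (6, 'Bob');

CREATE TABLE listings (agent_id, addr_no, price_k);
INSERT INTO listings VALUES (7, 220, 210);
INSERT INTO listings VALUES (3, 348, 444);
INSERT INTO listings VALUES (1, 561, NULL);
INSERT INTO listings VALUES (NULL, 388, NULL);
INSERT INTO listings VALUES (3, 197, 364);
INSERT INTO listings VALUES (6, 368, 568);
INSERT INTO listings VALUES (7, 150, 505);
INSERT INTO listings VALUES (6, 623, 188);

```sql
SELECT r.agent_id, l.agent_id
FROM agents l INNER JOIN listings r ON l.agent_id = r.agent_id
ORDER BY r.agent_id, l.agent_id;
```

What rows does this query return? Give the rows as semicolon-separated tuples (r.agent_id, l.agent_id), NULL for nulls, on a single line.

(6, 6); (6, 6); (6, 6); (6, 6); (6, 6); (6, 6); (6, 6); (6, 6)

INNER JOIN keeps only pairs where the ON condition holds.
Matching on l.agent_id = r.agent_id. A NULL in a compared column never satisfies the condition.
Matched pairs: 8.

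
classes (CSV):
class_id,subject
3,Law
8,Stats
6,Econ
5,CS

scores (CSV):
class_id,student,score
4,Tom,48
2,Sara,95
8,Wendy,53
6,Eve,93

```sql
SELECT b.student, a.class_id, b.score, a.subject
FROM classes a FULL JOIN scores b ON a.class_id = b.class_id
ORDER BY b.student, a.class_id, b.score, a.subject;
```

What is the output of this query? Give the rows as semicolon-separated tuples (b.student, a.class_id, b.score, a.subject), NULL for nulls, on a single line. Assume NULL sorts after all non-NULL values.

(Eve, 6, 93, Econ); (Sara, NULL, 95, NULL); (Tom, NULL, 48, NULL); (Wendy, 8, 53, Stats); (NULL, 3, NULL, Law); (NULL, 5, NULL, CS)

FULL OUTER JOIN keeps every row from both sides; unmatched rows get NULL for the other side's columns.
Matching on a.class_id = b.class_id.
- a row (class_id=3): no match → kept, b columns NULL.
- a row (class_id=8): matches 1 b row(s) → 1 output row(s).
- a row (class_id=6): matches 1 b row(s) → 1 output row(s).
- a row (class_id=5): no match → kept, b columns NULL.
- plus 2 unmatched b row(s), each kept with NULL a columns.
After projecting and ordering:
b.student | a.class_id | b.score | a.subject
Eve | 6 | 93 | Econ
Sara | NULL | 95 | NULL
Tom | NULL | 48 | NULL
Wendy | 8 | 53 | Stats
NULL | 3 | NULL | Law
NULL | 5 | NULL | CS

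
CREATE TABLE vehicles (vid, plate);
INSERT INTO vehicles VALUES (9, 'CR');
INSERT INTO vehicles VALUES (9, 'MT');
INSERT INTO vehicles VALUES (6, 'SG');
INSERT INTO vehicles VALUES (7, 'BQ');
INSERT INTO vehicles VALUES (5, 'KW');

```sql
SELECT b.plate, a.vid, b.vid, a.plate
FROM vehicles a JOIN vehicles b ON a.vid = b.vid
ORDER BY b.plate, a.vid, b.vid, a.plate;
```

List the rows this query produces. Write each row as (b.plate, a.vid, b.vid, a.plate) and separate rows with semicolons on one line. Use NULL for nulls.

INNER JOIN keeps only pairs where the ON condition holds.
Matching on a.vid = b.vid.
- a row (vid=9): matches 2 b row(s) → 2 output row(s).
- a row (vid=9): matches 2 b row(s) → 2 output row(s).
- a row (vid=6): matches 1 b row(s) → 1 output row(s).
- a row (vid=7): matches 1 b row(s) → 1 output row(s).
- a row (vid=5): matches 1 b row(s) → 1 output row(s).
After projecting and ordering:
b.plate | a.vid | b.vid | a.plate
BQ | 7 | 7 | BQ
CR | 9 | 9 | CR
CR | 9 | 9 | MT
KW | 5 | 5 | KW
MT | 9 | 9 | CR
MT | 9 | 9 | MT
SG | 6 | 6 | SG

(BQ, 7, 7, BQ); (CR, 9, 9, CR); (CR, 9, 9, MT); (KW, 5, 5, KW); (MT, 9, 9, CR); (MT, 9, 9, MT); (SG, 6, 6, SG)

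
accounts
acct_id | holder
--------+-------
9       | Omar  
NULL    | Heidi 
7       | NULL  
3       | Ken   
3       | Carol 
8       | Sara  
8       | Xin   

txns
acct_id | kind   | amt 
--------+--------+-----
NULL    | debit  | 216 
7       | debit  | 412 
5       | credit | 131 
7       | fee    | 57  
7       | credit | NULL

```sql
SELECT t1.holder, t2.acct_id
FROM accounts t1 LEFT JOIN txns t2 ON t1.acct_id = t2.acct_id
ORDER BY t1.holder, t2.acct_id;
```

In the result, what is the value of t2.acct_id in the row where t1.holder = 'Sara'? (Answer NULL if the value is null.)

NULL

LEFT JOIN keeps every row from `accounts`; unmatched rows get NULL for `txns`'s columns.
Matching on t1.acct_id = t2.acct_id. A NULL in a compared column never satisfies the condition.
Matched pairs: 3; unmatched t1 rows kept: 6.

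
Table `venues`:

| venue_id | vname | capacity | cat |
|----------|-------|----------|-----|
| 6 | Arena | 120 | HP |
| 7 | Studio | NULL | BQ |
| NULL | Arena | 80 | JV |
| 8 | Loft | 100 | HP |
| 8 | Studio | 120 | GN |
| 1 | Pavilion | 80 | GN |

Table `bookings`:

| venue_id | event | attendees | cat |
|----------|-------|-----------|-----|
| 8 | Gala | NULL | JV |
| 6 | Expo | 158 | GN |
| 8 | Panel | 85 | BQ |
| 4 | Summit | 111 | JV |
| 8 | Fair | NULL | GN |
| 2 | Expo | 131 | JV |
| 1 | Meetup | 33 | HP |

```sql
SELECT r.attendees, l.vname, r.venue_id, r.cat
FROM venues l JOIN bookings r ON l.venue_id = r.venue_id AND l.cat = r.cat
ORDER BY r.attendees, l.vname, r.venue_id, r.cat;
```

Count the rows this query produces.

1

INNER JOIN keeps only pairs where the ON condition holds.
Matching on l.venue_id = r.venue_id AND l.cat = r.cat. A NULL in a compared column never satisfies the condition.
Matched pairs: 1.
Total: 1 rows.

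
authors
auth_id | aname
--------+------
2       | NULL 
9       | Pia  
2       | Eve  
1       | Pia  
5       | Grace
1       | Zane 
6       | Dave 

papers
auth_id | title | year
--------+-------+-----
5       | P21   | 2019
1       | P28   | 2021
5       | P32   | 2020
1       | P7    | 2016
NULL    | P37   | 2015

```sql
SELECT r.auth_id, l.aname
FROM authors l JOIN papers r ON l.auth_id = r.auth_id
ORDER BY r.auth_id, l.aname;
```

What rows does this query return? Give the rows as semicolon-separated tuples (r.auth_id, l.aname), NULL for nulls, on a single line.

INNER JOIN keeps only pairs where the ON condition holds.
Matching on l.auth_id = r.auth_id. A NULL in a compared column never satisfies the condition.
Matched pairs: 6.

(1, Pia); (1, Pia); (1, Zane); (1, Zane); (5, Grace); (5, Grace)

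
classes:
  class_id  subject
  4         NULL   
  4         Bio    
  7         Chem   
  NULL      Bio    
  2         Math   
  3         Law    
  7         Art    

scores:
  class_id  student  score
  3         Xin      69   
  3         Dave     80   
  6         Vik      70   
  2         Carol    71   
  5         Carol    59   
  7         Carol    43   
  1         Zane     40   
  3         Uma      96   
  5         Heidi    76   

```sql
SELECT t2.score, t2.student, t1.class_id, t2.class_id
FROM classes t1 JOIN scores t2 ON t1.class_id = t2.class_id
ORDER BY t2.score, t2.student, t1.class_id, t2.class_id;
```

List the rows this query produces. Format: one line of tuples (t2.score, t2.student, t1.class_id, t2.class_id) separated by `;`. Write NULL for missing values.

INNER JOIN keeps only pairs where the ON condition holds.
Matching on t1.class_id = t2.class_id. A NULL in a compared column never satisfies the condition.
- t1 row (class_id=4): no match → dropped.
- t1 row (class_id=4): no match → dropped.
- t1 row (class_id=7): matches 1 t2 row(s) → 1 output row(s).
- t1 row (class_id=NULL): no match → dropped.
- t1 row (class_id=2): matches 1 t2 row(s) → 1 output row(s).
- t1 row (class_id=3): matches 3 t2 row(s) → 3 output row(s).
- t1 row (class_id=7): matches 1 t2 row(s) → 1 output row(s).
After projecting and ordering:
t2.score | t2.student | t1.class_id | t2.class_id
43 | Carol | 7 | 7
43 | Carol | 7 | 7
69 | Xin | 3 | 3
71 | Carol | 2 | 2
80 | Dave | 3 | 3
96 | Uma | 3 | 3

(43, Carol, 7, 7); (43, Carol, 7, 7); (69, Xin, 3, 3); (71, Carol, 2, 2); (80, Dave, 3, 3); (96, Uma, 3, 3)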